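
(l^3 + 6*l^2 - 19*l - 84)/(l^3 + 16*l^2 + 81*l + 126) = (l - 4)/(l + 6)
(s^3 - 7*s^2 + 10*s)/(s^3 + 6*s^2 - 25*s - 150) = s*(s - 2)/(s^2 + 11*s + 30)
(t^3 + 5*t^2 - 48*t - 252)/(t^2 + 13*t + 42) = (t^2 - t - 42)/(t + 7)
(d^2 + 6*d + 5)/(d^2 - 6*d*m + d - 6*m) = (d + 5)/(d - 6*m)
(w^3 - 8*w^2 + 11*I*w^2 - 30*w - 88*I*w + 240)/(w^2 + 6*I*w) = w - 8 + 5*I - 40*I/w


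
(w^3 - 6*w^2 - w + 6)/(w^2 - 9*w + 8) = (w^2 - 5*w - 6)/(w - 8)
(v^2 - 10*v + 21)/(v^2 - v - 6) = (v - 7)/(v + 2)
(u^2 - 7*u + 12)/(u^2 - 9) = (u - 4)/(u + 3)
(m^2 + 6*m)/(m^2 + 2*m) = (m + 6)/(m + 2)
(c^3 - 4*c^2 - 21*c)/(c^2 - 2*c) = (c^2 - 4*c - 21)/(c - 2)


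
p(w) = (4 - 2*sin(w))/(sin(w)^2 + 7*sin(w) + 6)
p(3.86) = 2.91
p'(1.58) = 0.00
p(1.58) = 0.14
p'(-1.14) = -59.98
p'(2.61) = 0.39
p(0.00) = 0.67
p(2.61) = 0.30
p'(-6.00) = -0.63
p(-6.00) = 0.43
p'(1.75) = 0.04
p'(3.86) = 7.65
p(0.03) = 0.63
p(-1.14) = 12.51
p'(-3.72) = 0.36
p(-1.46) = 195.07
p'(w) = (4 - 2*sin(w))*(-2*sin(w)*cos(w) - 7*cos(w))/(sin(w)^2 + 7*sin(w) + 6)^2 - 2*cos(w)/(sin(w)^2 + 7*sin(w) + 6)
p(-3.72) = 0.29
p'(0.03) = -1.04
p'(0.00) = -1.11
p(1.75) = 0.15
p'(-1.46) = -3529.09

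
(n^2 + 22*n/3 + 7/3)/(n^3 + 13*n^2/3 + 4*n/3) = (n + 7)/(n*(n + 4))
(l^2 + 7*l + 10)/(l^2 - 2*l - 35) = (l + 2)/(l - 7)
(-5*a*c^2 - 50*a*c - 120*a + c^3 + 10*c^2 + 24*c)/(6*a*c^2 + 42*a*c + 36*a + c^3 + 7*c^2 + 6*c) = (-5*a*c - 20*a + c^2 + 4*c)/(6*a*c + 6*a + c^2 + c)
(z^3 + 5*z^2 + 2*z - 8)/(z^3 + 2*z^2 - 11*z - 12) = (z^2 + z - 2)/(z^2 - 2*z - 3)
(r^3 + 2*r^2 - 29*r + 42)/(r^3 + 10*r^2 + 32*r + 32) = (r^3 + 2*r^2 - 29*r + 42)/(r^3 + 10*r^2 + 32*r + 32)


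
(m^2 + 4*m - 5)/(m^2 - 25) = (m - 1)/(m - 5)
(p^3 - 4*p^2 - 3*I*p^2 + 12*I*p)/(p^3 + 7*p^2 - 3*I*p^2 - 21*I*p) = (p - 4)/(p + 7)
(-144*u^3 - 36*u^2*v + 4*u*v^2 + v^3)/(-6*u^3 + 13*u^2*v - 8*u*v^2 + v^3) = (24*u^2 + 10*u*v + v^2)/(u^2 - 2*u*v + v^2)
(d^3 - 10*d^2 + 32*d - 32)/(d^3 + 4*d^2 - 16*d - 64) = (d^2 - 6*d + 8)/(d^2 + 8*d + 16)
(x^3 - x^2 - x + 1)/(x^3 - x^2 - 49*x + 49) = (x^2 - 1)/(x^2 - 49)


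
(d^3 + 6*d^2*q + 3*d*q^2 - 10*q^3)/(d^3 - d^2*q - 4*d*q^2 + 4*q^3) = (-d - 5*q)/(-d + 2*q)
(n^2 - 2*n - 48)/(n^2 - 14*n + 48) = (n + 6)/(n - 6)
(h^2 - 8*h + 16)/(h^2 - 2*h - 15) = (-h^2 + 8*h - 16)/(-h^2 + 2*h + 15)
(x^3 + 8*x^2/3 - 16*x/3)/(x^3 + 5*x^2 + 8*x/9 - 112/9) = 3*x/(3*x + 7)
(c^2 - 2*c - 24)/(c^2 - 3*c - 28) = (c - 6)/(c - 7)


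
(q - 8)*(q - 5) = q^2 - 13*q + 40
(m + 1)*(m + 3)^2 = m^3 + 7*m^2 + 15*m + 9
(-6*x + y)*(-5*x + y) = 30*x^2 - 11*x*y + y^2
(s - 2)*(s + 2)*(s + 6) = s^3 + 6*s^2 - 4*s - 24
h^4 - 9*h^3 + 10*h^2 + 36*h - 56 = (h - 7)*(h - 2)^2*(h + 2)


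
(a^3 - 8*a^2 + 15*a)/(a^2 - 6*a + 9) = a*(a - 5)/(a - 3)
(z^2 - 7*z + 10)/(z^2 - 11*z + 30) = (z - 2)/(z - 6)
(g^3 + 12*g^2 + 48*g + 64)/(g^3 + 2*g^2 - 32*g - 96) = (g + 4)/(g - 6)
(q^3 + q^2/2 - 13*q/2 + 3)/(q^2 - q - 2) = (2*q^2 + 5*q - 3)/(2*(q + 1))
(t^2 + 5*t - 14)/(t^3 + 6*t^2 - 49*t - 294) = (t - 2)/(t^2 - t - 42)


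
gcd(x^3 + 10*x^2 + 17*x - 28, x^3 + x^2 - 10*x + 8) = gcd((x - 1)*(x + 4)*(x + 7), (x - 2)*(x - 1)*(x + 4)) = x^2 + 3*x - 4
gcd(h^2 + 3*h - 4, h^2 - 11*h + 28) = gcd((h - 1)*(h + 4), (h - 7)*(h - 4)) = 1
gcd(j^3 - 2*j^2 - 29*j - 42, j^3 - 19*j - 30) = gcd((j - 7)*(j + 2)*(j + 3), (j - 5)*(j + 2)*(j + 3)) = j^2 + 5*j + 6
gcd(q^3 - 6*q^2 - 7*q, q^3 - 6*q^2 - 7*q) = q^3 - 6*q^2 - 7*q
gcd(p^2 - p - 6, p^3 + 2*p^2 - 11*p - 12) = p - 3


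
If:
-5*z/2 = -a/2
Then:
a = 5*z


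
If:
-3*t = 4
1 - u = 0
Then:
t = -4/3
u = 1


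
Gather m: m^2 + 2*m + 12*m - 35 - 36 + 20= m^2 + 14*m - 51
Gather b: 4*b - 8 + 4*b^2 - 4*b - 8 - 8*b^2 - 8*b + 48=-4*b^2 - 8*b + 32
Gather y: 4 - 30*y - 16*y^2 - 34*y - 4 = -16*y^2 - 64*y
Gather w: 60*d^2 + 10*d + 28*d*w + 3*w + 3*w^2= 60*d^2 + 10*d + 3*w^2 + w*(28*d + 3)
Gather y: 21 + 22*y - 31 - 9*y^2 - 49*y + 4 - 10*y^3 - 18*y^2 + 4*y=-10*y^3 - 27*y^2 - 23*y - 6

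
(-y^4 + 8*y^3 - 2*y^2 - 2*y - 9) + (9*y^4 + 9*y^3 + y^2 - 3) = 8*y^4 + 17*y^3 - y^2 - 2*y - 12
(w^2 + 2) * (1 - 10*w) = -10*w^3 + w^2 - 20*w + 2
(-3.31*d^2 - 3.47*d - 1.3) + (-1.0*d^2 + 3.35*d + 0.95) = -4.31*d^2 - 0.12*d - 0.35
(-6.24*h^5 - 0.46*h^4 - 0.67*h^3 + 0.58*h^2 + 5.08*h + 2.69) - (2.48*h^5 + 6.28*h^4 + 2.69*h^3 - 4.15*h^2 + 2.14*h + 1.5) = -8.72*h^5 - 6.74*h^4 - 3.36*h^3 + 4.73*h^2 + 2.94*h + 1.19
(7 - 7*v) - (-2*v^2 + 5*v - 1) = 2*v^2 - 12*v + 8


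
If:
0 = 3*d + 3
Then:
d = -1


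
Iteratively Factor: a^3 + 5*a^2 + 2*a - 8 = (a - 1)*(a^2 + 6*a + 8) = (a - 1)*(a + 4)*(a + 2)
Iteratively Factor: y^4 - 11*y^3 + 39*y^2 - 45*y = (y - 3)*(y^3 - 8*y^2 + 15*y) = y*(y - 3)*(y^2 - 8*y + 15) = y*(y - 3)^2*(y - 5)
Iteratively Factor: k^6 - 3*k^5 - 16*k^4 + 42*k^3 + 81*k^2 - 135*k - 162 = (k - 3)*(k^5 - 16*k^3 - 6*k^2 + 63*k + 54) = (k - 3)*(k + 3)*(k^4 - 3*k^3 - 7*k^2 + 15*k + 18) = (k - 3)^2*(k + 3)*(k^3 - 7*k - 6) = (k - 3)^2*(k + 2)*(k + 3)*(k^2 - 2*k - 3) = (k - 3)^2*(k + 1)*(k + 2)*(k + 3)*(k - 3)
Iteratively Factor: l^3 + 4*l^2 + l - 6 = (l + 3)*(l^2 + l - 2) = (l + 2)*(l + 3)*(l - 1)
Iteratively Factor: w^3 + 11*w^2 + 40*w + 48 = (w + 4)*(w^2 + 7*w + 12) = (w + 4)^2*(w + 3)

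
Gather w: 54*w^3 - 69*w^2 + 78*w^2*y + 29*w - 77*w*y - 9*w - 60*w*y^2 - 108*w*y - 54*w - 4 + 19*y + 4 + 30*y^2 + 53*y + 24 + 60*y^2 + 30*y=54*w^3 + w^2*(78*y - 69) + w*(-60*y^2 - 185*y - 34) + 90*y^2 + 102*y + 24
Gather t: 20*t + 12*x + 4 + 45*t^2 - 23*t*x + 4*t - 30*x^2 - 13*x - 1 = 45*t^2 + t*(24 - 23*x) - 30*x^2 - x + 3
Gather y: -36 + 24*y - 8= 24*y - 44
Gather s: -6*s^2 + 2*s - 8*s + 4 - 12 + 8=-6*s^2 - 6*s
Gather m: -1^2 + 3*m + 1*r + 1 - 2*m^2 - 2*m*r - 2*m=-2*m^2 + m*(1 - 2*r) + r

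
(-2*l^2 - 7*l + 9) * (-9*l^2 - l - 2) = 18*l^4 + 65*l^3 - 70*l^2 + 5*l - 18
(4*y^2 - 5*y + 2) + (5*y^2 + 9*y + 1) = 9*y^2 + 4*y + 3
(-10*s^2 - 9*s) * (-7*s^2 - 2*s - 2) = 70*s^4 + 83*s^3 + 38*s^2 + 18*s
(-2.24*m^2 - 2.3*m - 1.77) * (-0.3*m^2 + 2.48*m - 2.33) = 0.672*m^4 - 4.8652*m^3 + 0.046200000000001*m^2 + 0.9694*m + 4.1241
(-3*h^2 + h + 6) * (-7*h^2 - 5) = 21*h^4 - 7*h^3 - 27*h^2 - 5*h - 30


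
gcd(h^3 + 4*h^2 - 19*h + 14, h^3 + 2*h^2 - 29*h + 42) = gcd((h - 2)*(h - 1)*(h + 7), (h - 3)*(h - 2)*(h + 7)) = h^2 + 5*h - 14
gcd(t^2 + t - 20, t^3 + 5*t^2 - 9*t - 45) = t + 5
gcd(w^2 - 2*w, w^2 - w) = w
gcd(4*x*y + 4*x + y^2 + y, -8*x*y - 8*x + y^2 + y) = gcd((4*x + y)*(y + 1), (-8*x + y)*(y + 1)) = y + 1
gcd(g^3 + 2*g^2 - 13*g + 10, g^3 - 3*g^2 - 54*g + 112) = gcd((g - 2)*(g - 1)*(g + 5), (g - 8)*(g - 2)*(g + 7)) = g - 2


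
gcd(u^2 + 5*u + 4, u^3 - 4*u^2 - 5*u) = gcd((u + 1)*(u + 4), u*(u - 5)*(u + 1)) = u + 1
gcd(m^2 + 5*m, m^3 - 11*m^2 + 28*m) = m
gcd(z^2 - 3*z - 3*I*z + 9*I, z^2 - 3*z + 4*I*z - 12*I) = z - 3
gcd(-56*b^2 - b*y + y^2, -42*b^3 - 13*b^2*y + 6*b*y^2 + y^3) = 7*b + y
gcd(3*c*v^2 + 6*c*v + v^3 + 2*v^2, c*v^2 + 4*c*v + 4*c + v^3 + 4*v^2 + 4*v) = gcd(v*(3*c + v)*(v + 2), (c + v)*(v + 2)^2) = v + 2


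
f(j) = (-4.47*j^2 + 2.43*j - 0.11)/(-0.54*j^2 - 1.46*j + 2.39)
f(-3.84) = -2230.99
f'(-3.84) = 178584.94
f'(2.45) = 0.00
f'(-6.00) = 6.06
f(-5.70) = 23.30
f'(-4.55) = 57.67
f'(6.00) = 0.24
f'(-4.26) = 169.04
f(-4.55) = 48.32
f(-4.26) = 76.95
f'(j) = (2.43 - 8.94*j)/(-0.54*j^2 - 1.46*j + 2.39) + (1.08*j + 1.46)*(-4.47*j^2 + 2.43*j - 0.11)/(-0.54*j^2 - 1.46*j + 2.39)^2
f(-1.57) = -4.46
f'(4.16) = 0.31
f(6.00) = 5.67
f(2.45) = 4.74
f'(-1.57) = 5.23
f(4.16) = 5.17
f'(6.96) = 0.20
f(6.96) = 5.89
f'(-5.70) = 8.20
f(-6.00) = 21.18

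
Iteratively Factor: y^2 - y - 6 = (y - 3)*(y + 2)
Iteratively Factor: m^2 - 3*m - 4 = (m - 4)*(m + 1)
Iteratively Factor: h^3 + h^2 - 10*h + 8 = (h + 4)*(h^2 - 3*h + 2) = (h - 1)*(h + 4)*(h - 2)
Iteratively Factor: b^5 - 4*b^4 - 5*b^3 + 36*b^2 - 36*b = (b - 2)*(b^4 - 2*b^3 - 9*b^2 + 18*b) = (b - 3)*(b - 2)*(b^3 + b^2 - 6*b) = b*(b - 3)*(b - 2)*(b^2 + b - 6) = b*(b - 3)*(b - 2)^2*(b + 3)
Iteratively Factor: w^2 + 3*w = (w)*(w + 3)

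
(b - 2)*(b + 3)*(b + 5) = b^3 + 6*b^2 - b - 30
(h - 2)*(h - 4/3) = h^2 - 10*h/3 + 8/3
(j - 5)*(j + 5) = j^2 - 25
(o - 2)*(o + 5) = o^2 + 3*o - 10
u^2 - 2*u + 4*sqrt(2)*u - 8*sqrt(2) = (u - 2)*(u + 4*sqrt(2))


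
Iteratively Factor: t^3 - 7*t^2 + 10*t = (t - 5)*(t^2 - 2*t) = (t - 5)*(t - 2)*(t)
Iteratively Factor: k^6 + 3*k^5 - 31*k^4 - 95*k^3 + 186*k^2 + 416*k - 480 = (k - 1)*(k^5 + 4*k^4 - 27*k^3 - 122*k^2 + 64*k + 480) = (k - 1)*(k + 3)*(k^4 + k^3 - 30*k^2 - 32*k + 160) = (k - 1)*(k + 3)*(k + 4)*(k^3 - 3*k^2 - 18*k + 40) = (k - 2)*(k - 1)*(k + 3)*(k + 4)*(k^2 - k - 20) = (k - 5)*(k - 2)*(k - 1)*(k + 3)*(k + 4)*(k + 4)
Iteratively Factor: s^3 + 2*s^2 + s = (s + 1)*(s^2 + s) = (s + 1)^2*(s)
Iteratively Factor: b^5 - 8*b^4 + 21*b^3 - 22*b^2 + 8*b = (b - 1)*(b^4 - 7*b^3 + 14*b^2 - 8*b) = b*(b - 1)*(b^3 - 7*b^2 + 14*b - 8) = b*(b - 4)*(b - 1)*(b^2 - 3*b + 2) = b*(b - 4)*(b - 1)^2*(b - 2)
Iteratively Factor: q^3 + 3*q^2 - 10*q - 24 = (q + 4)*(q^2 - q - 6) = (q - 3)*(q + 4)*(q + 2)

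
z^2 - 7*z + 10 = (z - 5)*(z - 2)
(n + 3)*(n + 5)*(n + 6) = n^3 + 14*n^2 + 63*n + 90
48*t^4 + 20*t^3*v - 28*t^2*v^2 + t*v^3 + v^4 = (-4*t + v)*(-2*t + v)*(t + v)*(6*t + v)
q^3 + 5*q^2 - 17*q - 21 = (q - 3)*(q + 1)*(q + 7)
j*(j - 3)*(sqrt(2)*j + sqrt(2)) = sqrt(2)*j^3 - 2*sqrt(2)*j^2 - 3*sqrt(2)*j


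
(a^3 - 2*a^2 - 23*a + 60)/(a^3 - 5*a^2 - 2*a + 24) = (a + 5)/(a + 2)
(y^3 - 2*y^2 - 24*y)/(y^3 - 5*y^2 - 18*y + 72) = y/(y - 3)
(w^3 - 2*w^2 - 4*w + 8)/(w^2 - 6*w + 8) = (w^2 - 4)/(w - 4)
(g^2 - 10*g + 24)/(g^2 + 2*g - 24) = (g - 6)/(g + 6)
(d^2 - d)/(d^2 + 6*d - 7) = d/(d + 7)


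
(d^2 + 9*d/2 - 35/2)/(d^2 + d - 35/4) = 2*(d + 7)/(2*d + 7)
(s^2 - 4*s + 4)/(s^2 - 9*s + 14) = (s - 2)/(s - 7)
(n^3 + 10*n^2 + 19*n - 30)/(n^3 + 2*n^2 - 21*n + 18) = (n + 5)/(n - 3)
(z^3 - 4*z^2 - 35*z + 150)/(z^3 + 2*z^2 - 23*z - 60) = (z^2 + z - 30)/(z^2 + 7*z + 12)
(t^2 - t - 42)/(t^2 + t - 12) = (t^2 - t - 42)/(t^2 + t - 12)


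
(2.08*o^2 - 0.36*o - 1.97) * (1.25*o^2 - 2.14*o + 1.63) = 2.6*o^4 - 4.9012*o^3 + 1.6983*o^2 + 3.629*o - 3.2111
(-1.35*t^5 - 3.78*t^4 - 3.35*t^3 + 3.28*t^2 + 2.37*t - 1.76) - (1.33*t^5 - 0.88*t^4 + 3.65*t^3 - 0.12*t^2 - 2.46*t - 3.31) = -2.68*t^5 - 2.9*t^4 - 7.0*t^3 + 3.4*t^2 + 4.83*t + 1.55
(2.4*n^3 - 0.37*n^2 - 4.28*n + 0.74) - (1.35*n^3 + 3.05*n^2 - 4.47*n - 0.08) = 1.05*n^3 - 3.42*n^2 + 0.19*n + 0.82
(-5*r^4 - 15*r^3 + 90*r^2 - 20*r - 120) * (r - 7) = -5*r^5 + 20*r^4 + 195*r^3 - 650*r^2 + 20*r + 840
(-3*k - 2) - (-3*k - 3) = 1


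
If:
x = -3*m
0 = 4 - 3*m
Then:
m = 4/3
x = -4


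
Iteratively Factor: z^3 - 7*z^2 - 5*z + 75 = (z + 3)*(z^2 - 10*z + 25) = (z - 5)*(z + 3)*(z - 5)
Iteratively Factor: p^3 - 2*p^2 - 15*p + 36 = (p - 3)*(p^2 + p - 12) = (p - 3)^2*(p + 4)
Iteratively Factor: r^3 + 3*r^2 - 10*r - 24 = (r + 2)*(r^2 + r - 12) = (r + 2)*(r + 4)*(r - 3)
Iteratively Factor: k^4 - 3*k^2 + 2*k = (k)*(k^3 - 3*k + 2) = k*(k - 1)*(k^2 + k - 2) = k*(k - 1)*(k + 2)*(k - 1)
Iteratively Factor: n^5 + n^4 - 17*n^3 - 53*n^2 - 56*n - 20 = (n + 2)*(n^4 - n^3 - 15*n^2 - 23*n - 10) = (n + 2)^2*(n^3 - 3*n^2 - 9*n - 5) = (n + 1)*(n + 2)^2*(n^2 - 4*n - 5) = (n + 1)^2*(n + 2)^2*(n - 5)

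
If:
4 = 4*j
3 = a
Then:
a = 3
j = 1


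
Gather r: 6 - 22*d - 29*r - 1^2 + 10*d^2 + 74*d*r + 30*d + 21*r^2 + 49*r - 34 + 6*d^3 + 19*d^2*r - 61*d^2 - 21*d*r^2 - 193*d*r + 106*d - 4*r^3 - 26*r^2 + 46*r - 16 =6*d^3 - 51*d^2 + 114*d - 4*r^3 + r^2*(-21*d - 5) + r*(19*d^2 - 119*d + 66) - 45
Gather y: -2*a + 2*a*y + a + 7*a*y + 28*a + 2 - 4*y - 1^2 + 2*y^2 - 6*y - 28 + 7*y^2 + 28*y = 27*a + 9*y^2 + y*(9*a + 18) - 27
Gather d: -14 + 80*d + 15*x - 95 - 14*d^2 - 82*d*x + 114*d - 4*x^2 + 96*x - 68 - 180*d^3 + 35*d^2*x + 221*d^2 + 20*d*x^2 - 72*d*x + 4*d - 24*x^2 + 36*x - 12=-180*d^3 + d^2*(35*x + 207) + d*(20*x^2 - 154*x + 198) - 28*x^2 + 147*x - 189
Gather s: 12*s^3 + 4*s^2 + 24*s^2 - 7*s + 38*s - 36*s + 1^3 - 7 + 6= 12*s^3 + 28*s^2 - 5*s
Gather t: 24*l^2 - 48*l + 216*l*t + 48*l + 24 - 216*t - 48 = 24*l^2 + t*(216*l - 216) - 24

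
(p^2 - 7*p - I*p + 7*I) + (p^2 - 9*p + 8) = 2*p^2 - 16*p - I*p + 8 + 7*I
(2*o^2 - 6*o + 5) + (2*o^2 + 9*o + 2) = 4*o^2 + 3*o + 7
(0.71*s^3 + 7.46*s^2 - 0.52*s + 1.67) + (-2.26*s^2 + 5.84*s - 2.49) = 0.71*s^3 + 5.2*s^2 + 5.32*s - 0.82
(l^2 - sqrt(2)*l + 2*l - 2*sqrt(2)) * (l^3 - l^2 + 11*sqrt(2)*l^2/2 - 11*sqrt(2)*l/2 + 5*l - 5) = l^5 + l^4 + 9*sqrt(2)*l^4/2 - 8*l^3 + 9*sqrt(2)*l^3/2 - 14*sqrt(2)*l^2 - 6*l^2 - 5*sqrt(2)*l + 12*l + 10*sqrt(2)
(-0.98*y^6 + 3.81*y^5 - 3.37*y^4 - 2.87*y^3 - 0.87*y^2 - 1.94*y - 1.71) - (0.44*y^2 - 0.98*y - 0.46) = -0.98*y^6 + 3.81*y^5 - 3.37*y^4 - 2.87*y^3 - 1.31*y^2 - 0.96*y - 1.25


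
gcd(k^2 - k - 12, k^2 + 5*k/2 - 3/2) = k + 3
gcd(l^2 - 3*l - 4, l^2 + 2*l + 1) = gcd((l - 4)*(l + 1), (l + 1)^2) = l + 1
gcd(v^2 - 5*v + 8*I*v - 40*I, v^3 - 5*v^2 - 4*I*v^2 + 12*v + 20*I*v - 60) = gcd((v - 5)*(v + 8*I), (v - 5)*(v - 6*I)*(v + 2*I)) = v - 5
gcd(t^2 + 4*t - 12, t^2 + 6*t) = t + 6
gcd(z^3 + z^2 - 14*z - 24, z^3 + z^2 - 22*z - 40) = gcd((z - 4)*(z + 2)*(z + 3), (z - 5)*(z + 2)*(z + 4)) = z + 2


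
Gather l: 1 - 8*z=1 - 8*z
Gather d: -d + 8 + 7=15 - d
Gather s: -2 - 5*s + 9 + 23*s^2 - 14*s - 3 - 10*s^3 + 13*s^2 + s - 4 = -10*s^3 + 36*s^2 - 18*s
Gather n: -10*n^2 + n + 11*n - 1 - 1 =-10*n^2 + 12*n - 2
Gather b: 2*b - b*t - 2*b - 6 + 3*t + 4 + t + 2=-b*t + 4*t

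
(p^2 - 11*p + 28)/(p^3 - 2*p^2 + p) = (p^2 - 11*p + 28)/(p*(p^2 - 2*p + 1))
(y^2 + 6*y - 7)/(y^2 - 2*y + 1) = (y + 7)/(y - 1)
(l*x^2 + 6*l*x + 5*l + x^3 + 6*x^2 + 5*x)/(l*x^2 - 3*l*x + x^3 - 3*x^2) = (x^2 + 6*x + 5)/(x*(x - 3))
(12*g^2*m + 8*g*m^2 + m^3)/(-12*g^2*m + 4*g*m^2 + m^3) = (-2*g - m)/(2*g - m)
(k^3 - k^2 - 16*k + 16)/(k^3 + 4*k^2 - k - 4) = (k - 4)/(k + 1)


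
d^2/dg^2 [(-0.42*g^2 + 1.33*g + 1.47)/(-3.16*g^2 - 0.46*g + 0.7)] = (7.105427357601e-15*g^4 - 27.78272*g^3 - 82.498752*g^2 - 30.472512*g - 7.570304)/(31.554496*g^6 + 13.780128*g^5 - 18.963792*g^4 - 6.007784*g^3 + 4.20084*g^2 + 0.6762*g - 0.343)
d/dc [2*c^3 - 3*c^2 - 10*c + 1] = 6*c^2 - 6*c - 10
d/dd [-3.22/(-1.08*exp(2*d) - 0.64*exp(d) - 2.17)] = (-6.9552*exp(d) - 2.0608)*exp(d)/(1.08*exp(2*d) + 0.64*exp(d) + 2.17)^2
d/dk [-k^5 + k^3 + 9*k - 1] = -5*k^4 + 3*k^2 + 9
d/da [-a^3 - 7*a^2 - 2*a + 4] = -3*a^2 - 14*a - 2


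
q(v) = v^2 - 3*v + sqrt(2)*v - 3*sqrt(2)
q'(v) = 2*v - 3 + sqrt(2)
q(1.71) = -4.03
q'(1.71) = 1.83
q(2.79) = -0.88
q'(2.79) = 3.99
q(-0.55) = -3.07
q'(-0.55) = -2.69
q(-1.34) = -0.32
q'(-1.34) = -4.27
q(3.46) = 2.24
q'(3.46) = 5.33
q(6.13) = 23.61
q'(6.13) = 10.67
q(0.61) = -4.84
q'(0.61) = -0.37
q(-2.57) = 6.44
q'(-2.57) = -6.73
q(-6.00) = 41.27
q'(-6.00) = -13.59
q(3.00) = 0.00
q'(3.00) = 4.41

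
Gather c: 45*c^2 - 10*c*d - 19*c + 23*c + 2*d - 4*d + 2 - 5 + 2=45*c^2 + c*(4 - 10*d) - 2*d - 1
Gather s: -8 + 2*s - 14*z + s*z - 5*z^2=s*(z + 2) - 5*z^2 - 14*z - 8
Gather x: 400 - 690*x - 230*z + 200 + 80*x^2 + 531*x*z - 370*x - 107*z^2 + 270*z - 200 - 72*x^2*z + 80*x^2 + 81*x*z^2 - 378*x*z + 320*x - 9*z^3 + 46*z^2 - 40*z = x^2*(160 - 72*z) + x*(81*z^2 + 153*z - 740) - 9*z^3 - 61*z^2 + 400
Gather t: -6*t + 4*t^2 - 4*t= 4*t^2 - 10*t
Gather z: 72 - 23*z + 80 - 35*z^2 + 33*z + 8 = -35*z^2 + 10*z + 160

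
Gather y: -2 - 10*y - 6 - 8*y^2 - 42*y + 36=-8*y^2 - 52*y + 28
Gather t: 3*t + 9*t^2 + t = 9*t^2 + 4*t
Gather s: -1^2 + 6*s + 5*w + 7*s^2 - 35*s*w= 7*s^2 + s*(6 - 35*w) + 5*w - 1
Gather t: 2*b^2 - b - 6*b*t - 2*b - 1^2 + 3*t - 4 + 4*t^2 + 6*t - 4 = 2*b^2 - 3*b + 4*t^2 + t*(9 - 6*b) - 9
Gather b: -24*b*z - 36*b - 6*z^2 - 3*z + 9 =b*(-24*z - 36) - 6*z^2 - 3*z + 9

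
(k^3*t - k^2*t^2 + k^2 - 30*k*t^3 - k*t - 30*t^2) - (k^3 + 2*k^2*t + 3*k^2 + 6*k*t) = k^3*t - k^3 - k^2*t^2 - 2*k^2*t - 2*k^2 - 30*k*t^3 - 7*k*t - 30*t^2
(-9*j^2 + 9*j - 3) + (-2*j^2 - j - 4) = -11*j^2 + 8*j - 7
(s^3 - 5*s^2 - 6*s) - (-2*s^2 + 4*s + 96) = s^3 - 3*s^2 - 10*s - 96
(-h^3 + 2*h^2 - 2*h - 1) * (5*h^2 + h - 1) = -5*h^5 + 9*h^4 - 7*h^3 - 9*h^2 + h + 1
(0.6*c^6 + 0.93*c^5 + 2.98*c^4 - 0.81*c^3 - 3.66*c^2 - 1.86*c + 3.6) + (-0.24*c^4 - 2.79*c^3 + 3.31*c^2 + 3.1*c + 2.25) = 0.6*c^6 + 0.93*c^5 + 2.74*c^4 - 3.6*c^3 - 0.35*c^2 + 1.24*c + 5.85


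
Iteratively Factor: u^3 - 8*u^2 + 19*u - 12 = (u - 4)*(u^2 - 4*u + 3) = (u - 4)*(u - 3)*(u - 1)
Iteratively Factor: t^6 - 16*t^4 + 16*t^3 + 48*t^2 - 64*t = (t + 4)*(t^5 - 4*t^4 + 16*t^2 - 16*t) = (t - 2)*(t + 4)*(t^4 - 2*t^3 - 4*t^2 + 8*t) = (t - 2)^2*(t + 4)*(t^3 - 4*t) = (t - 2)^2*(t + 2)*(t + 4)*(t^2 - 2*t) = (t - 2)^3*(t + 2)*(t + 4)*(t)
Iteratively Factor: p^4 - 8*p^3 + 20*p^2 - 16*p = (p - 4)*(p^3 - 4*p^2 + 4*p) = (p - 4)*(p - 2)*(p^2 - 2*p) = (p - 4)*(p - 2)^2*(p)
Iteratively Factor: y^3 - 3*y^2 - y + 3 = (y - 3)*(y^2 - 1) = (y - 3)*(y + 1)*(y - 1)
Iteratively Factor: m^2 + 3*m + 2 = (m + 1)*(m + 2)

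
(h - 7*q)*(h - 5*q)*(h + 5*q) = h^3 - 7*h^2*q - 25*h*q^2 + 175*q^3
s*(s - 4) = s^2 - 4*s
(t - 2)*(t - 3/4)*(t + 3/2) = t^3 - 5*t^2/4 - 21*t/8 + 9/4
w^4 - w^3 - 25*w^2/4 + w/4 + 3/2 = (w - 3)*(w - 1/2)*(w + 1/2)*(w + 2)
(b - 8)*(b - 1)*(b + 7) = b^3 - 2*b^2 - 55*b + 56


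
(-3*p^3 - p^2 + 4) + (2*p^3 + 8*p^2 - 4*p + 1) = -p^3 + 7*p^2 - 4*p + 5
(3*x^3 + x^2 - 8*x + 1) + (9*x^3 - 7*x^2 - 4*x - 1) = 12*x^3 - 6*x^2 - 12*x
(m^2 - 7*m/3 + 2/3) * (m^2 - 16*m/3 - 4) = m^4 - 23*m^3/3 + 82*m^2/9 + 52*m/9 - 8/3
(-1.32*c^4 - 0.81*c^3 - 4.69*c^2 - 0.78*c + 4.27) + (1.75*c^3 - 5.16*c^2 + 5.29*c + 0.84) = -1.32*c^4 + 0.94*c^3 - 9.85*c^2 + 4.51*c + 5.11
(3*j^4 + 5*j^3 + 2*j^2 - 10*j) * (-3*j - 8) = -9*j^5 - 39*j^4 - 46*j^3 + 14*j^2 + 80*j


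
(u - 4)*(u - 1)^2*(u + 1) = u^4 - 5*u^3 + 3*u^2 + 5*u - 4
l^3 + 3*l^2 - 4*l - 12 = (l - 2)*(l + 2)*(l + 3)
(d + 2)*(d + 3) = d^2 + 5*d + 6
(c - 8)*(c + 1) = c^2 - 7*c - 8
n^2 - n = n*(n - 1)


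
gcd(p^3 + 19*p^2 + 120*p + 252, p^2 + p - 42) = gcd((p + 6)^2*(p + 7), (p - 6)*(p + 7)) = p + 7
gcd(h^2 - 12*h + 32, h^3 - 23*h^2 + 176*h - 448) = h - 8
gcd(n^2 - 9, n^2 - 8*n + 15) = n - 3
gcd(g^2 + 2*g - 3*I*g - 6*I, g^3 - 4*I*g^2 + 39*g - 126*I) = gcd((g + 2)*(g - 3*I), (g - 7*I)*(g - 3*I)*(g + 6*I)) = g - 3*I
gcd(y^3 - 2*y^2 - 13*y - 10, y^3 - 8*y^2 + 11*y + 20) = y^2 - 4*y - 5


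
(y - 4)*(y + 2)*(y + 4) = y^3 + 2*y^2 - 16*y - 32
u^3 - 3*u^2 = u^2*(u - 3)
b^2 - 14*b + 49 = (b - 7)^2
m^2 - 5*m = m*(m - 5)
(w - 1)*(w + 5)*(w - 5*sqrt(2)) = w^3 - 5*sqrt(2)*w^2 + 4*w^2 - 20*sqrt(2)*w - 5*w + 25*sqrt(2)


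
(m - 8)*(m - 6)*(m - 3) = m^3 - 17*m^2 + 90*m - 144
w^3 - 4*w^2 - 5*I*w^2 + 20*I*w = w*(w - 4)*(w - 5*I)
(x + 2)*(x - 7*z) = x^2 - 7*x*z + 2*x - 14*z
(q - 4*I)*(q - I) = q^2 - 5*I*q - 4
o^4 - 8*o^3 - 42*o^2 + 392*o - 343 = (o - 7)^2*(o - 1)*(o + 7)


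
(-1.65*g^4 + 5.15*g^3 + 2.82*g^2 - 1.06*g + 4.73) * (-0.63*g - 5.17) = 1.0395*g^5 + 5.286*g^4 - 28.4021*g^3 - 13.9116*g^2 + 2.5003*g - 24.4541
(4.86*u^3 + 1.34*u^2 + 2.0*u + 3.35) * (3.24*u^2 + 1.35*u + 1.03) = 15.7464*u^5 + 10.9026*u^4 + 13.2948*u^3 + 14.9342*u^2 + 6.5825*u + 3.4505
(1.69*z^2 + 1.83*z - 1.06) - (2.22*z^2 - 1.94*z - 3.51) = -0.53*z^2 + 3.77*z + 2.45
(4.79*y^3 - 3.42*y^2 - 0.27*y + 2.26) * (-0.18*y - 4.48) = -0.8622*y^4 - 20.8436*y^3 + 15.3702*y^2 + 0.8028*y - 10.1248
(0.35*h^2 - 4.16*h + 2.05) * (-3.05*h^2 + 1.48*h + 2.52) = -1.0675*h^4 + 13.206*h^3 - 11.5273*h^2 - 7.4492*h + 5.166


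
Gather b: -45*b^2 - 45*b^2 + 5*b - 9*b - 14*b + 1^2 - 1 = -90*b^2 - 18*b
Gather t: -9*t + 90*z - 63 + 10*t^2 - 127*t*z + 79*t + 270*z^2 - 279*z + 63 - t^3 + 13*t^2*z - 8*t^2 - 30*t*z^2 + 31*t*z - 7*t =-t^3 + t^2*(13*z + 2) + t*(-30*z^2 - 96*z + 63) + 270*z^2 - 189*z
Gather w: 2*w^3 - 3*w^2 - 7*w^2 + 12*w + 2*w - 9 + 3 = 2*w^3 - 10*w^2 + 14*w - 6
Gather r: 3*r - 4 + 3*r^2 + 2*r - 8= 3*r^2 + 5*r - 12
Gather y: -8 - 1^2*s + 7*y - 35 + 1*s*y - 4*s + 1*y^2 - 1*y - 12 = -5*s + y^2 + y*(s + 6) - 55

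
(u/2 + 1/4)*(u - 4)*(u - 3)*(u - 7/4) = u^4/2 - 33*u^3/8 + 159*u^2/16 - 71*u/16 - 21/4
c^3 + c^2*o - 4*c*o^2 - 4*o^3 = (c - 2*o)*(c + o)*(c + 2*o)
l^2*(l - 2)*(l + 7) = l^4 + 5*l^3 - 14*l^2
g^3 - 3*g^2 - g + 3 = (g - 3)*(g - 1)*(g + 1)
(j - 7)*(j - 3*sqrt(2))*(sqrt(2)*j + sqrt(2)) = sqrt(2)*j^3 - 6*sqrt(2)*j^2 - 6*j^2 - 7*sqrt(2)*j + 36*j + 42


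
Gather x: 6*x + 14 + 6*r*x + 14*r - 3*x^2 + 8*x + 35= 14*r - 3*x^2 + x*(6*r + 14) + 49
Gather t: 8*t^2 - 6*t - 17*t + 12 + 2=8*t^2 - 23*t + 14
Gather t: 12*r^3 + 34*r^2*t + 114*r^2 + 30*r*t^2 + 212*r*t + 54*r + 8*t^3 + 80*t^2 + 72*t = 12*r^3 + 114*r^2 + 54*r + 8*t^3 + t^2*(30*r + 80) + t*(34*r^2 + 212*r + 72)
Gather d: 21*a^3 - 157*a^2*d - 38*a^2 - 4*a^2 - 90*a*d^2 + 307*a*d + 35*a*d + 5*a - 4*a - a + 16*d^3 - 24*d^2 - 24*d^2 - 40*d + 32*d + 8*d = 21*a^3 - 42*a^2 + 16*d^3 + d^2*(-90*a - 48) + d*(-157*a^2 + 342*a)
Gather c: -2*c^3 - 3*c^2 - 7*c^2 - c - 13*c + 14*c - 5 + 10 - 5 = -2*c^3 - 10*c^2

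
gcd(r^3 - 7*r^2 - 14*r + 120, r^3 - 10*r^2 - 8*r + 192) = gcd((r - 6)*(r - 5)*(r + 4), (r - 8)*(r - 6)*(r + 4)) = r^2 - 2*r - 24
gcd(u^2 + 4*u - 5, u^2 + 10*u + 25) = u + 5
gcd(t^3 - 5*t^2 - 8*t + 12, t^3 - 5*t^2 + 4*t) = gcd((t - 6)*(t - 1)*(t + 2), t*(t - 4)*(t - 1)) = t - 1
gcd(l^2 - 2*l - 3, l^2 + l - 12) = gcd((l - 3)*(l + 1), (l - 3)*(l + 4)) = l - 3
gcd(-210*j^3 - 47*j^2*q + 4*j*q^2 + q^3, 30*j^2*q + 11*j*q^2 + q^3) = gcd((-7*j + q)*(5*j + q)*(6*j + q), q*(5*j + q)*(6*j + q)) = 30*j^2 + 11*j*q + q^2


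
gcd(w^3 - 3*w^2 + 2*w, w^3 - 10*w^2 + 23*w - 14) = w^2 - 3*w + 2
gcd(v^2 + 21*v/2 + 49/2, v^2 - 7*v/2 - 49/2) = v + 7/2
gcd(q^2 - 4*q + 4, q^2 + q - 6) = q - 2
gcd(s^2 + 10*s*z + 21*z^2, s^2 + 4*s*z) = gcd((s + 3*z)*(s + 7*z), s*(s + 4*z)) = 1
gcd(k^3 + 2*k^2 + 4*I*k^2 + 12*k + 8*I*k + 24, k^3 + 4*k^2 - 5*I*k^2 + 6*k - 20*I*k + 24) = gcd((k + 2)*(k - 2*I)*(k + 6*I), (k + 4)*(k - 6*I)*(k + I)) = 1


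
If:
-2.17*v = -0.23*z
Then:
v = 0.105990783410138*z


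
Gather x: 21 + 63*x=63*x + 21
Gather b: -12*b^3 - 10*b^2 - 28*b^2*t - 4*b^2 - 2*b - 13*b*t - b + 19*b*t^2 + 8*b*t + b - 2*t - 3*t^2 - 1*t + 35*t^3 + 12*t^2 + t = -12*b^3 + b^2*(-28*t - 14) + b*(19*t^2 - 5*t - 2) + 35*t^3 + 9*t^2 - 2*t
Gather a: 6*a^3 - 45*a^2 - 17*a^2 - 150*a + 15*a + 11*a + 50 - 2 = 6*a^3 - 62*a^2 - 124*a + 48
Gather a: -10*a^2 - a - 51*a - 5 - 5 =-10*a^2 - 52*a - 10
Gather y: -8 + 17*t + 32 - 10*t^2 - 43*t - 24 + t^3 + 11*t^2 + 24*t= t^3 + t^2 - 2*t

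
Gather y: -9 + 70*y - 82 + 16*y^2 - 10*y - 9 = 16*y^2 + 60*y - 100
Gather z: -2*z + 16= 16 - 2*z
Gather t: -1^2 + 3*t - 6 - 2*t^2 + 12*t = -2*t^2 + 15*t - 7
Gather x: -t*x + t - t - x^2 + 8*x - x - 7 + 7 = -x^2 + x*(7 - t)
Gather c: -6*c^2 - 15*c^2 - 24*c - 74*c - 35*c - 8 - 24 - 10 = -21*c^2 - 133*c - 42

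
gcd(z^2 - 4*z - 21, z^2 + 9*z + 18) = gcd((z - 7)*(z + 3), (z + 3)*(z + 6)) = z + 3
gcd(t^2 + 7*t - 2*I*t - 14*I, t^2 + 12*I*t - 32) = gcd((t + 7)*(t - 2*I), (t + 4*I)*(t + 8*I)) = 1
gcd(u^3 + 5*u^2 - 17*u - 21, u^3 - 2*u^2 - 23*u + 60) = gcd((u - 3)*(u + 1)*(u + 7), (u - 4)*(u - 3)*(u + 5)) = u - 3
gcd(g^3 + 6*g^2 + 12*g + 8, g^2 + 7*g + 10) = g + 2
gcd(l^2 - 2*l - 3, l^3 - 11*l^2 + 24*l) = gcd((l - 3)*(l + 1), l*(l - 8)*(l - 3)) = l - 3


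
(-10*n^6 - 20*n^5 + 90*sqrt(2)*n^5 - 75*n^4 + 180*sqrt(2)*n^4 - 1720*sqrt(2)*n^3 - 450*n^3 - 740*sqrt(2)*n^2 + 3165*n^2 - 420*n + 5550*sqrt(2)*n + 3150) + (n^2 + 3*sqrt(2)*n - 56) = -10*n^6 - 20*n^5 + 90*sqrt(2)*n^5 - 75*n^4 + 180*sqrt(2)*n^4 - 1720*sqrt(2)*n^3 - 450*n^3 - 740*sqrt(2)*n^2 + 3166*n^2 - 420*n + 5553*sqrt(2)*n + 3094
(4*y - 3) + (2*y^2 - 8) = 2*y^2 + 4*y - 11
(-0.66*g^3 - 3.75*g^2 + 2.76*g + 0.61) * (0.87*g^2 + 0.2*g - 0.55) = -0.5742*g^5 - 3.3945*g^4 + 2.0142*g^3 + 3.1452*g^2 - 1.396*g - 0.3355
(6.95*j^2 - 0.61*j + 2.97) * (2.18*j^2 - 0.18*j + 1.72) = 15.151*j^4 - 2.5808*j^3 + 18.5384*j^2 - 1.5838*j + 5.1084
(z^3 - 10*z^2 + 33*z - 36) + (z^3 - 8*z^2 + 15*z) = 2*z^3 - 18*z^2 + 48*z - 36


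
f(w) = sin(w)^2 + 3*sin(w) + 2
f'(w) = 2*sin(w)*cos(w) + 3*cos(w)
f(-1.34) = 0.03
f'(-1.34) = 0.24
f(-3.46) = 3.04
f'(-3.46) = -3.44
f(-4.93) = 5.88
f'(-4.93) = 1.07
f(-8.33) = 0.12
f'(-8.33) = -0.56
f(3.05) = 2.28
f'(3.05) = -3.17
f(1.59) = 6.00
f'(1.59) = -0.10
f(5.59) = 0.49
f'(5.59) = 1.32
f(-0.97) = 0.21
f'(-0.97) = 0.76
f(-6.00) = 2.92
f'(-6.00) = 3.42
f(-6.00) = 2.92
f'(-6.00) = 3.42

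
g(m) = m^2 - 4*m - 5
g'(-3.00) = -10.00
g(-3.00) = 16.00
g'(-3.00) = -10.00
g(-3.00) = 16.00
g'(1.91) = -0.18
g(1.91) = -8.99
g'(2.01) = 0.02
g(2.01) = -9.00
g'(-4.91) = -13.82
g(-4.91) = 38.75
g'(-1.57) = -7.14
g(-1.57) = 3.74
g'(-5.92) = -15.84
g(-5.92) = 53.73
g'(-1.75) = -7.50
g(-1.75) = 5.06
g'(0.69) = -2.62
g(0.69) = -7.28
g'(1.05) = -1.90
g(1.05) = -8.10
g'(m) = 2*m - 4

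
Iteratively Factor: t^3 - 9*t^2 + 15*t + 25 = (t + 1)*(t^2 - 10*t + 25) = (t - 5)*(t + 1)*(t - 5)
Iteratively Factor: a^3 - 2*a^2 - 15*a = (a - 5)*(a^2 + 3*a) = a*(a - 5)*(a + 3)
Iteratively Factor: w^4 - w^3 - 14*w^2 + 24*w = (w - 3)*(w^3 + 2*w^2 - 8*w) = w*(w - 3)*(w^2 + 2*w - 8) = w*(w - 3)*(w + 4)*(w - 2)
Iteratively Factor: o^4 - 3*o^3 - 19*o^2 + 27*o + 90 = (o - 5)*(o^3 + 2*o^2 - 9*o - 18) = (o - 5)*(o - 3)*(o^2 + 5*o + 6) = (o - 5)*(o - 3)*(o + 3)*(o + 2)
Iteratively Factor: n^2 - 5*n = (n)*(n - 5)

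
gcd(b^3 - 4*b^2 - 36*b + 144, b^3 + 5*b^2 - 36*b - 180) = b^2 - 36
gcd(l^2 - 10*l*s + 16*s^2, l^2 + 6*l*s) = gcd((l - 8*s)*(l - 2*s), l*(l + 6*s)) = 1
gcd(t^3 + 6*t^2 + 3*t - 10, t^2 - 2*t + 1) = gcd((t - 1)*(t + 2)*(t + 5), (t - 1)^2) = t - 1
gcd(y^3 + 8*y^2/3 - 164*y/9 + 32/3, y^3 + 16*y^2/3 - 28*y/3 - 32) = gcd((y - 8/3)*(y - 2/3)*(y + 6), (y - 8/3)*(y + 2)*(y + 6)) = y^2 + 10*y/3 - 16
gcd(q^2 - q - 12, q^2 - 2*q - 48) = 1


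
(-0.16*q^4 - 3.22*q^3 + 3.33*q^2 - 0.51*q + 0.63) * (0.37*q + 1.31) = -0.0592*q^5 - 1.401*q^4 - 2.9861*q^3 + 4.1736*q^2 - 0.435*q + 0.8253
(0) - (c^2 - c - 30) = -c^2 + c + 30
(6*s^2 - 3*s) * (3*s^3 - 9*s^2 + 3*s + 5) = 18*s^5 - 63*s^4 + 45*s^3 + 21*s^2 - 15*s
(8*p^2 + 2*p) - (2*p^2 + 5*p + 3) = 6*p^2 - 3*p - 3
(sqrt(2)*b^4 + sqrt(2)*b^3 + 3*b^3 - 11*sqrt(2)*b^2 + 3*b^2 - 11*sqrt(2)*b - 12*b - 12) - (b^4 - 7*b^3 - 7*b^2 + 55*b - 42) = -b^4 + sqrt(2)*b^4 + sqrt(2)*b^3 + 10*b^3 - 11*sqrt(2)*b^2 + 10*b^2 - 67*b - 11*sqrt(2)*b + 30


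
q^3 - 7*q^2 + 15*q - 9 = (q - 3)^2*(q - 1)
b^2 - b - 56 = (b - 8)*(b + 7)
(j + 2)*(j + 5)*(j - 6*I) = j^3 + 7*j^2 - 6*I*j^2 + 10*j - 42*I*j - 60*I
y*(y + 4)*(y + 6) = y^3 + 10*y^2 + 24*y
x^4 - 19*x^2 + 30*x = x*(x - 3)*(x - 2)*(x + 5)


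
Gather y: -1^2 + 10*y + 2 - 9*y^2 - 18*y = -9*y^2 - 8*y + 1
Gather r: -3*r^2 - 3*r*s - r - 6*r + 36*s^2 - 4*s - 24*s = -3*r^2 + r*(-3*s - 7) + 36*s^2 - 28*s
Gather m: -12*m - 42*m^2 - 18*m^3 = -18*m^3 - 42*m^2 - 12*m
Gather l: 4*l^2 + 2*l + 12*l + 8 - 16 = 4*l^2 + 14*l - 8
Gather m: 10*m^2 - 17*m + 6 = 10*m^2 - 17*m + 6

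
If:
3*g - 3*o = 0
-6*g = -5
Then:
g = 5/6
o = 5/6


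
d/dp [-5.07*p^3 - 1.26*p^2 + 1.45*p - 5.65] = -15.21*p^2 - 2.52*p + 1.45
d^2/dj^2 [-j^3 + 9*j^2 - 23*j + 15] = 18 - 6*j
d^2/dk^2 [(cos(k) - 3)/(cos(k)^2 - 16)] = (8*(cos(k) - 3)*sin(k)^2*cos(k)^2 - (cos(k)^2 - 16)^2*cos(k) + 2*(cos(k)^2 - 16)*(-3*cos(2*k) + cos(3*k)))/(cos(k)^2 - 16)^3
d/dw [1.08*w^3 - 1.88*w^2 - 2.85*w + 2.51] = 3.24*w^2 - 3.76*w - 2.85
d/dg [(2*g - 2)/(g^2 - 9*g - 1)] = 2*(-g^2 + 2*g - 10)/(g^4 - 18*g^3 + 79*g^2 + 18*g + 1)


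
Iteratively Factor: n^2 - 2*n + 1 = (n - 1)*(n - 1)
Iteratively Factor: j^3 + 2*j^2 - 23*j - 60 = (j + 3)*(j^2 - j - 20) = (j + 3)*(j + 4)*(j - 5)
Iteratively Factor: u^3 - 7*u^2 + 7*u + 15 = (u - 3)*(u^2 - 4*u - 5) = (u - 5)*(u - 3)*(u + 1)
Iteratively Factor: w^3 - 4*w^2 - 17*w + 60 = (w + 4)*(w^2 - 8*w + 15) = (w - 5)*(w + 4)*(w - 3)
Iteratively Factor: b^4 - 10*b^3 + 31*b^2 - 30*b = (b - 2)*(b^3 - 8*b^2 + 15*b) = (b - 3)*(b - 2)*(b^2 - 5*b) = (b - 5)*(b - 3)*(b - 2)*(b)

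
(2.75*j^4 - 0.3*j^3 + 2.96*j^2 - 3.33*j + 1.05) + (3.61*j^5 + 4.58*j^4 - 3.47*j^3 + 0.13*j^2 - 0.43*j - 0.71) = 3.61*j^5 + 7.33*j^4 - 3.77*j^3 + 3.09*j^2 - 3.76*j + 0.34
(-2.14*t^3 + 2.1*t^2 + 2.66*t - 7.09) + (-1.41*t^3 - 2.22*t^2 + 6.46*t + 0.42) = -3.55*t^3 - 0.12*t^2 + 9.12*t - 6.67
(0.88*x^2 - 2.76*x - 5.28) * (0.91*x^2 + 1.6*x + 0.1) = 0.8008*x^4 - 1.1036*x^3 - 9.1328*x^2 - 8.724*x - 0.528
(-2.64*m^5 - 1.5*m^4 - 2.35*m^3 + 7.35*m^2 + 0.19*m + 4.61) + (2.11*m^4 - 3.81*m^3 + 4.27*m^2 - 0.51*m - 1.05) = -2.64*m^5 + 0.61*m^4 - 6.16*m^3 + 11.62*m^2 - 0.32*m + 3.56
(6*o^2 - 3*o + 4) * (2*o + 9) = 12*o^3 + 48*o^2 - 19*o + 36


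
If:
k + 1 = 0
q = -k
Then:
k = -1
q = 1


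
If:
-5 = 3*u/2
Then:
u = -10/3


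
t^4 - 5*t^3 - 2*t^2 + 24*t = t*(t - 4)*(t - 3)*(t + 2)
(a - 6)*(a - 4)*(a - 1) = a^3 - 11*a^2 + 34*a - 24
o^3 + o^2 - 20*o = o*(o - 4)*(o + 5)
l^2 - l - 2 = (l - 2)*(l + 1)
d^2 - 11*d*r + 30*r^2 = (d - 6*r)*(d - 5*r)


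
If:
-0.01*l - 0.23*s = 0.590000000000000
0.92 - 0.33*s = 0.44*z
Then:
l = 30.6666666666667*z - 123.121212121212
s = 2.78787878787879 - 1.33333333333333*z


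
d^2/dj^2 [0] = 0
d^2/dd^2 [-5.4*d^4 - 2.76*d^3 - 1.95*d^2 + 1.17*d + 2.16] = -64.8*d^2 - 16.56*d - 3.9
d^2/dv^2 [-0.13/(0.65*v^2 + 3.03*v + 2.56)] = (0.10985*v^2 + 0.51207*v - 0.13*(1.3*v + 3.03)*(2.6*v + 6.06) + 0.43264)/(0.65*v^2 + 3.03*v + 2.56)^3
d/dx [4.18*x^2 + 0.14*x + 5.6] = 8.36*x + 0.14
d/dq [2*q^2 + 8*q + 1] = 4*q + 8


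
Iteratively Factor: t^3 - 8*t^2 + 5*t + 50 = (t - 5)*(t^2 - 3*t - 10) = (t - 5)^2*(t + 2)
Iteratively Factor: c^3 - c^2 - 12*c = (c - 4)*(c^2 + 3*c) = (c - 4)*(c + 3)*(c)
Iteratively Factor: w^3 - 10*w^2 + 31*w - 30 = (w - 3)*(w^2 - 7*w + 10) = (w - 3)*(w - 2)*(w - 5)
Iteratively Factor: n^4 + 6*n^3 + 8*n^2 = (n + 4)*(n^3 + 2*n^2) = n*(n + 4)*(n^2 + 2*n) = n*(n + 2)*(n + 4)*(n)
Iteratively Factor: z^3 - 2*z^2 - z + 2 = (z + 1)*(z^2 - 3*z + 2) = (z - 1)*(z + 1)*(z - 2)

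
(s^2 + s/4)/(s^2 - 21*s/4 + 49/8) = 2*s*(4*s + 1)/(8*s^2 - 42*s + 49)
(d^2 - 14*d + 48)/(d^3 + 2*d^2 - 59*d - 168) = (d - 6)/(d^2 + 10*d + 21)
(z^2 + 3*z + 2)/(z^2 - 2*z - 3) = (z + 2)/(z - 3)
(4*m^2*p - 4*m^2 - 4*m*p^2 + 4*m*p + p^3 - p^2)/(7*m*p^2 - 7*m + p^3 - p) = (4*m^2 - 4*m*p + p^2)/(7*m*p + 7*m + p^2 + p)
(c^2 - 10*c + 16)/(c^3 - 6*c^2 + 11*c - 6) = (c - 8)/(c^2 - 4*c + 3)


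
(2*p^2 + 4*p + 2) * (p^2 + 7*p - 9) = 2*p^4 + 18*p^3 + 12*p^2 - 22*p - 18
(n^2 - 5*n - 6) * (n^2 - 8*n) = n^4 - 13*n^3 + 34*n^2 + 48*n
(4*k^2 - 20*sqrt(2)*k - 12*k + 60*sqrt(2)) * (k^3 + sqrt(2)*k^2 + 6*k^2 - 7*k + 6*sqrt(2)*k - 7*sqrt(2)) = 4*k^5 - 16*sqrt(2)*k^4 + 12*k^4 - 140*k^3 - 48*sqrt(2)*k^3 - 36*k^2 + 400*sqrt(2)*k^2 - 336*sqrt(2)*k + 1000*k - 840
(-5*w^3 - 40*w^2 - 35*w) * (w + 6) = -5*w^4 - 70*w^3 - 275*w^2 - 210*w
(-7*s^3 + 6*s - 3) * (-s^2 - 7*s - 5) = 7*s^5 + 49*s^4 + 29*s^3 - 39*s^2 - 9*s + 15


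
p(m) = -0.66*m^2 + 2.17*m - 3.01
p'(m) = 2.17 - 1.32*m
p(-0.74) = -4.98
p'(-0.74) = 3.15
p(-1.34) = -7.10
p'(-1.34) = 3.94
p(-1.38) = -7.26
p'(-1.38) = 3.99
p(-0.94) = -5.63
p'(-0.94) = 3.41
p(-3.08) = -15.95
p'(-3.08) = 6.24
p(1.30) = -1.30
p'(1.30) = 0.45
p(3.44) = -3.36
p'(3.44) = -2.37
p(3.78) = -4.24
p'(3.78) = -2.82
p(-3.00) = -15.46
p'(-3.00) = 6.13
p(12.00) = -72.01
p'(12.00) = -13.67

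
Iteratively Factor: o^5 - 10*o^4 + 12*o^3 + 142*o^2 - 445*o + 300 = (o - 5)*(o^4 - 5*o^3 - 13*o^2 + 77*o - 60) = (o - 5)*(o - 1)*(o^3 - 4*o^2 - 17*o + 60) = (o - 5)*(o - 1)*(o + 4)*(o^2 - 8*o + 15) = (o - 5)*(o - 3)*(o - 1)*(o + 4)*(o - 5)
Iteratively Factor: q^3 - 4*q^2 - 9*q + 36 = (q - 3)*(q^2 - q - 12) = (q - 3)*(q + 3)*(q - 4)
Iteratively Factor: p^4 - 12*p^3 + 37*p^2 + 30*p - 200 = (p - 5)*(p^3 - 7*p^2 + 2*p + 40) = (p - 5)*(p + 2)*(p^2 - 9*p + 20) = (p - 5)^2*(p + 2)*(p - 4)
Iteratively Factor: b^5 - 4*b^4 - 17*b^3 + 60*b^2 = (b)*(b^4 - 4*b^3 - 17*b^2 + 60*b) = b^2*(b^3 - 4*b^2 - 17*b + 60) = b^2*(b - 3)*(b^2 - b - 20) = b^2*(b - 3)*(b + 4)*(b - 5)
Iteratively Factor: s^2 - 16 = (s + 4)*(s - 4)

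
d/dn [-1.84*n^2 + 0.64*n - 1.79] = 0.64 - 3.68*n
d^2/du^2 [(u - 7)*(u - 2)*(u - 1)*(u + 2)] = 12*u^2 - 48*u + 6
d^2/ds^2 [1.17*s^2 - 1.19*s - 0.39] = 2.34000000000000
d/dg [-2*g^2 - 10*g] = -4*g - 10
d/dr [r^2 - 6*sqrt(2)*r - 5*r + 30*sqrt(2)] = 2*r - 6*sqrt(2) - 5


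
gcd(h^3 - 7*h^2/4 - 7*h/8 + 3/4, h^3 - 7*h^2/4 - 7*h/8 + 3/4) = h^3 - 7*h^2/4 - 7*h/8 + 3/4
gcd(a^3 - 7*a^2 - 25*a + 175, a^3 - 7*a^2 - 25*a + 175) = a^3 - 7*a^2 - 25*a + 175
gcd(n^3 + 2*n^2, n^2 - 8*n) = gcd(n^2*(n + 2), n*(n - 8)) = n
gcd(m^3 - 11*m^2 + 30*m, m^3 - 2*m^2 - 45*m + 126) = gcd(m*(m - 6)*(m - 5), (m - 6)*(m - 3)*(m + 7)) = m - 6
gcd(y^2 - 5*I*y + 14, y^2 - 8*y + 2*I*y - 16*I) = y + 2*I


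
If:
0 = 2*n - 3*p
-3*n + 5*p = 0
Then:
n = 0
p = 0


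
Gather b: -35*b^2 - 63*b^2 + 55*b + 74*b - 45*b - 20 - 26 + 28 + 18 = -98*b^2 + 84*b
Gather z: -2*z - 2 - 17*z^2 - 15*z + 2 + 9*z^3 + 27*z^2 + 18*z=9*z^3 + 10*z^2 + z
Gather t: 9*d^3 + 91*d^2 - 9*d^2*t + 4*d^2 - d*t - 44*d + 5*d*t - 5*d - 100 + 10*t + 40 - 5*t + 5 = 9*d^3 + 95*d^2 - 49*d + t*(-9*d^2 + 4*d + 5) - 55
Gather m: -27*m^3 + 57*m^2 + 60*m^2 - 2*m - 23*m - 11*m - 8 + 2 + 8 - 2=-27*m^3 + 117*m^2 - 36*m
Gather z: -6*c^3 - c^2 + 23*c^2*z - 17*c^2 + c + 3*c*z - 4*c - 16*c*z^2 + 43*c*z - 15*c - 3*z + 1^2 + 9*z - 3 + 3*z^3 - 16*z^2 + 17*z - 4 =-6*c^3 - 18*c^2 - 18*c + 3*z^3 + z^2*(-16*c - 16) + z*(23*c^2 + 46*c + 23) - 6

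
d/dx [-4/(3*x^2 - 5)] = 24*x/(3*x^2 - 5)^2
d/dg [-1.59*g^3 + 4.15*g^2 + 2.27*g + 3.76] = -4.77*g^2 + 8.3*g + 2.27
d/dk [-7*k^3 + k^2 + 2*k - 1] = -21*k^2 + 2*k + 2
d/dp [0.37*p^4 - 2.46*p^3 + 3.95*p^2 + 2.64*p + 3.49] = 1.48*p^3 - 7.38*p^2 + 7.9*p + 2.64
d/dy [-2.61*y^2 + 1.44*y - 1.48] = 1.44 - 5.22*y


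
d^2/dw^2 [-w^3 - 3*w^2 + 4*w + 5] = -6*w - 6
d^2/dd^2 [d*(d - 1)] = 2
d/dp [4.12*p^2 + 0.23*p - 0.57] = 8.24*p + 0.23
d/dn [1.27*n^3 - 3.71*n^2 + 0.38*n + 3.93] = 3.81*n^2 - 7.42*n + 0.38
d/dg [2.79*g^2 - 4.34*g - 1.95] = 5.58*g - 4.34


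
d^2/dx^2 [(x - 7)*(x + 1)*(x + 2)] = 6*x - 8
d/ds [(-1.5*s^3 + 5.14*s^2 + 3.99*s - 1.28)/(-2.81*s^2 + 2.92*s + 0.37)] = (4.215*s^4 - 8.76*s^3 + 24.5557*s^2 - 3.39*s + 5.2139)/(7.8961*s^4 - 16.4104*s^3 + 6.447*s^2 + 2.1608*s + 0.1369)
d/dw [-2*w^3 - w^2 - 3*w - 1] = -6*w^2 - 2*w - 3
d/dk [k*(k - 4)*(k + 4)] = 3*k^2 - 16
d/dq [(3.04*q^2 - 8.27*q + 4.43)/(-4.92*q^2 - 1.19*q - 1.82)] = (-44.306*q^2 + 32.5256*q + 20.3231)/(24.2064*q^4 + 11.7096*q^3 + 19.3249*q^2 + 4.3316*q + 3.3124)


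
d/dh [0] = 0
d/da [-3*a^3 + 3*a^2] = 3*a*(2 - 3*a)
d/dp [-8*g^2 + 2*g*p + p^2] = 2*g + 2*p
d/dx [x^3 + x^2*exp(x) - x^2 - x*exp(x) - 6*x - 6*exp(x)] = x^2*exp(x) + 3*x^2 + x*exp(x) - 2*x - 7*exp(x) - 6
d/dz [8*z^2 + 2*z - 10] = 16*z + 2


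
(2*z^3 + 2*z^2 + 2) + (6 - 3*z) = 2*z^3 + 2*z^2 - 3*z + 8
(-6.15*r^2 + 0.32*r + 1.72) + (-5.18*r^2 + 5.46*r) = -11.33*r^2 + 5.78*r + 1.72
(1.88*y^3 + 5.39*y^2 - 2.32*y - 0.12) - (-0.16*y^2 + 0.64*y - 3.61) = 1.88*y^3 + 5.55*y^2 - 2.96*y + 3.49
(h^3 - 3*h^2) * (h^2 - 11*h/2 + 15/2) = h^5 - 17*h^4/2 + 24*h^3 - 45*h^2/2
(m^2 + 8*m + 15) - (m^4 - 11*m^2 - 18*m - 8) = -m^4 + 12*m^2 + 26*m + 23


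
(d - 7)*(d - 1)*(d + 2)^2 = d^4 - 4*d^3 - 21*d^2 - 4*d + 28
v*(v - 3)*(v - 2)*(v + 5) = v^4 - 19*v^2 + 30*v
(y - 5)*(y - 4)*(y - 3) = y^3 - 12*y^2 + 47*y - 60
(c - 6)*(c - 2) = c^2 - 8*c + 12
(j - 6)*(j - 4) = j^2 - 10*j + 24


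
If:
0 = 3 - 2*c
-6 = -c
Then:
No Solution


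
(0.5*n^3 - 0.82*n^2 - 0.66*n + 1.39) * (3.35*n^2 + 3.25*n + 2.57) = 1.675*n^5 - 1.122*n^4 - 3.591*n^3 + 0.4041*n^2 + 2.8213*n + 3.5723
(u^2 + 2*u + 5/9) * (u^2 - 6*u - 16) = u^4 - 4*u^3 - 247*u^2/9 - 106*u/3 - 80/9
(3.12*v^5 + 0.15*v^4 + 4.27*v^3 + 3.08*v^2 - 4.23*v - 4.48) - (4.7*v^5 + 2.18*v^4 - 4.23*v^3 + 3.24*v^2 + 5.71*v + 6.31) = -1.58*v^5 - 2.03*v^4 + 8.5*v^3 - 0.16*v^2 - 9.94*v - 10.79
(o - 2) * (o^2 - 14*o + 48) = o^3 - 16*o^2 + 76*o - 96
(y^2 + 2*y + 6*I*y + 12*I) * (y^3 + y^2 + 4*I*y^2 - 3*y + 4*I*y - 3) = y^5 + 3*y^4 + 10*I*y^4 - 25*y^3 + 30*I*y^3 - 81*y^2 + 2*I*y^2 - 54*y - 54*I*y - 36*I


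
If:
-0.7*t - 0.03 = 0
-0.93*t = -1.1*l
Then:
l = -0.04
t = -0.04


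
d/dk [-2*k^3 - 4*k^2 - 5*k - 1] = -6*k^2 - 8*k - 5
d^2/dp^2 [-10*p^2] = -20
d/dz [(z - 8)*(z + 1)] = 2*z - 7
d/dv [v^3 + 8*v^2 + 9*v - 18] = 3*v^2 + 16*v + 9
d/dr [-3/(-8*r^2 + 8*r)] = 3*(1 - 2*r)/(8*r^2*(r - 1)^2)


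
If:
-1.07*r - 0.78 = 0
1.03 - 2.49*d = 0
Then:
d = 0.41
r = -0.73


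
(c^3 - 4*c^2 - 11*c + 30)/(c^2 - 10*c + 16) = (c^2 - 2*c - 15)/(c - 8)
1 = 1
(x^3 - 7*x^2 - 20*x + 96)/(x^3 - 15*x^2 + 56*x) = (x^2 + x - 12)/(x*(x - 7))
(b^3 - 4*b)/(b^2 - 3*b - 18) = b*(4 - b^2)/(-b^2 + 3*b + 18)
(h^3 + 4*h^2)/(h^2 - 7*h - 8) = h^2*(h + 4)/(h^2 - 7*h - 8)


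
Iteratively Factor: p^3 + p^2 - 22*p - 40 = (p + 2)*(p^2 - p - 20) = (p + 2)*(p + 4)*(p - 5)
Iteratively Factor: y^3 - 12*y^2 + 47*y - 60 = (y - 4)*(y^2 - 8*y + 15) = (y - 4)*(y - 3)*(y - 5)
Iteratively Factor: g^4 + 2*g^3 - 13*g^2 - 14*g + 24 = (g - 1)*(g^3 + 3*g^2 - 10*g - 24) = (g - 1)*(g + 4)*(g^2 - g - 6) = (g - 3)*(g - 1)*(g + 4)*(g + 2)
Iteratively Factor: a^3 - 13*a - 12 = (a + 3)*(a^2 - 3*a - 4) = (a + 1)*(a + 3)*(a - 4)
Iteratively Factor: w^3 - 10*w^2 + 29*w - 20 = (w - 1)*(w^2 - 9*w + 20) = (w - 4)*(w - 1)*(w - 5)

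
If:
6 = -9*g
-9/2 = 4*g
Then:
No Solution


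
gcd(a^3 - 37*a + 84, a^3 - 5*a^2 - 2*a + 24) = a^2 - 7*a + 12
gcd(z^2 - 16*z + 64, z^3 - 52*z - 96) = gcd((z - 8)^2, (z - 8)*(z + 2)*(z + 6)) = z - 8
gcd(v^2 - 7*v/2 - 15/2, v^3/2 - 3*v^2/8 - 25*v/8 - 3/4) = 1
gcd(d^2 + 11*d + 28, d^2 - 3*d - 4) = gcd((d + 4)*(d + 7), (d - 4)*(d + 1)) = 1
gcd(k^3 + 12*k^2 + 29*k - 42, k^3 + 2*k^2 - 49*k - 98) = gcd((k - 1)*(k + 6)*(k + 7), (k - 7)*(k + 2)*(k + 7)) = k + 7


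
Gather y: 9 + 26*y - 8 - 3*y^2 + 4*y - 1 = -3*y^2 + 30*y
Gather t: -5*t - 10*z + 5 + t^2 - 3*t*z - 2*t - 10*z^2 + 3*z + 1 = t^2 + t*(-3*z - 7) - 10*z^2 - 7*z + 6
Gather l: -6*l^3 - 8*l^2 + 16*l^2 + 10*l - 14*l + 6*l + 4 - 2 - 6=-6*l^3 + 8*l^2 + 2*l - 4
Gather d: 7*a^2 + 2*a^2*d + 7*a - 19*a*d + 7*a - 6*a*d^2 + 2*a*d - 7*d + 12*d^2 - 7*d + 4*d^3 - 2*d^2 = 7*a^2 + 14*a + 4*d^3 + d^2*(10 - 6*a) + d*(2*a^2 - 17*a - 14)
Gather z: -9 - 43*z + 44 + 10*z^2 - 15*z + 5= 10*z^2 - 58*z + 40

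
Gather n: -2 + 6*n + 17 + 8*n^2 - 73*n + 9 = 8*n^2 - 67*n + 24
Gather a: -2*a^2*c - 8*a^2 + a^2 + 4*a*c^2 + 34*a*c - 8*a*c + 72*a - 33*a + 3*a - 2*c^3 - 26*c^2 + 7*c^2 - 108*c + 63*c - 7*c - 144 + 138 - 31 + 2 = a^2*(-2*c - 7) + a*(4*c^2 + 26*c + 42) - 2*c^3 - 19*c^2 - 52*c - 35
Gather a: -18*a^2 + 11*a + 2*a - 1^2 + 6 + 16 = -18*a^2 + 13*a + 21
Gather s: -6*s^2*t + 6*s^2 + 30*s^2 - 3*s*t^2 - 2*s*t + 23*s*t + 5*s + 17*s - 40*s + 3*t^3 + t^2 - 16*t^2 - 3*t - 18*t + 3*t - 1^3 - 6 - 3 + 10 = s^2*(36 - 6*t) + s*(-3*t^2 + 21*t - 18) + 3*t^3 - 15*t^2 - 18*t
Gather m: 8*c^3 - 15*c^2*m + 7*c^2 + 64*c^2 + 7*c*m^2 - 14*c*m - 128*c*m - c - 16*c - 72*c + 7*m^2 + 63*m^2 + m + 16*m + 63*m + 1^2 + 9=8*c^3 + 71*c^2 - 89*c + m^2*(7*c + 70) + m*(-15*c^2 - 142*c + 80) + 10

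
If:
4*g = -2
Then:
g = -1/2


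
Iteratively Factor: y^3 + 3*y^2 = (y)*(y^2 + 3*y) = y^2*(y + 3)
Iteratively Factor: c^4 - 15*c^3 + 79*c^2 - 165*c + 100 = (c - 5)*(c^3 - 10*c^2 + 29*c - 20) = (c - 5)*(c - 1)*(c^2 - 9*c + 20) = (c - 5)*(c - 4)*(c - 1)*(c - 5)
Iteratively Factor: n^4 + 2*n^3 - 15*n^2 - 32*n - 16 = (n - 4)*(n^3 + 6*n^2 + 9*n + 4) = (n - 4)*(n + 1)*(n^2 + 5*n + 4) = (n - 4)*(n + 1)*(n + 4)*(n + 1)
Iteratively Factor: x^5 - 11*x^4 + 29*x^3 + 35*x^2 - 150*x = (x - 5)*(x^4 - 6*x^3 - x^2 + 30*x) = (x - 5)*(x + 2)*(x^3 - 8*x^2 + 15*x) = (x - 5)^2*(x + 2)*(x^2 - 3*x) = (x - 5)^2*(x - 3)*(x + 2)*(x)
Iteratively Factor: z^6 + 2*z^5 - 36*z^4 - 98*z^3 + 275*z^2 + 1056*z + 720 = (z + 4)*(z^5 - 2*z^4 - 28*z^3 + 14*z^2 + 219*z + 180) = (z + 3)*(z + 4)*(z^4 - 5*z^3 - 13*z^2 + 53*z + 60) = (z + 3)^2*(z + 4)*(z^3 - 8*z^2 + 11*z + 20) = (z + 1)*(z + 3)^2*(z + 4)*(z^2 - 9*z + 20) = (z - 4)*(z + 1)*(z + 3)^2*(z + 4)*(z - 5)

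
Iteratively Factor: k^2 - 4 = (k + 2)*(k - 2)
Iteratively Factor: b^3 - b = (b)*(b^2 - 1) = b*(b + 1)*(b - 1)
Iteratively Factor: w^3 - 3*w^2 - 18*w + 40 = (w - 5)*(w^2 + 2*w - 8) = (w - 5)*(w + 4)*(w - 2)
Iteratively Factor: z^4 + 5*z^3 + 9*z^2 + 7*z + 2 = (z + 1)*(z^3 + 4*z^2 + 5*z + 2) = (z + 1)*(z + 2)*(z^2 + 2*z + 1) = (z + 1)^2*(z + 2)*(z + 1)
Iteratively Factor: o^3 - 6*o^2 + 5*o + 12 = (o - 3)*(o^2 - 3*o - 4) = (o - 3)*(o + 1)*(o - 4)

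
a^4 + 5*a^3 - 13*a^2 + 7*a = a*(a - 1)^2*(a + 7)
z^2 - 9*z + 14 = (z - 7)*(z - 2)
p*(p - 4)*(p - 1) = p^3 - 5*p^2 + 4*p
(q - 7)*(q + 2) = q^2 - 5*q - 14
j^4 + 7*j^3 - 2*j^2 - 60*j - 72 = (j - 3)*(j + 2)^2*(j + 6)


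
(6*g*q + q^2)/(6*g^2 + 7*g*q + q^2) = q/(g + q)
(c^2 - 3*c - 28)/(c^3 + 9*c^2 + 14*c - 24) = (c - 7)/(c^2 + 5*c - 6)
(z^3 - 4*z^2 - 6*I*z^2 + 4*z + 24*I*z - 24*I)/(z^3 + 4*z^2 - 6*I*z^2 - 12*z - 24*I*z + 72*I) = (z - 2)/(z + 6)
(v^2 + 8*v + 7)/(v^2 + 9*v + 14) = (v + 1)/(v + 2)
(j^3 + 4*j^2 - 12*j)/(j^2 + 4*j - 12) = j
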